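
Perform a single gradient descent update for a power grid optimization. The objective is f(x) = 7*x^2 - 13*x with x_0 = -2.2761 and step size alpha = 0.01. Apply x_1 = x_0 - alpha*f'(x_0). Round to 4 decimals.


We compute the gradient at x_0 and apply the update.
f'(x) = 14*x - 13
f'(-2.2761) = 14*-2.2761 - 13 = -44.8654
x_1 = -2.2761 - 0.01*-44.8654 = -1.8274


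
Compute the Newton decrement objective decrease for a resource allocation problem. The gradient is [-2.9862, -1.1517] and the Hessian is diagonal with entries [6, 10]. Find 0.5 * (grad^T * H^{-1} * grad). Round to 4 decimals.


Step 1: H is diagonal, so H^(-1) * g = [-0.4977, -0.1152].
Step 2: g^T H^(-1) g = sum_i g_i^2 / H_ii
  = (-2.9862)^2/6 + (-1.1517)^2/10
  = 1.4862 + 0.1326 = 1.6189
Step 3: Objective decrease = 0.5 * g^T H^(-1) g = 0.8094


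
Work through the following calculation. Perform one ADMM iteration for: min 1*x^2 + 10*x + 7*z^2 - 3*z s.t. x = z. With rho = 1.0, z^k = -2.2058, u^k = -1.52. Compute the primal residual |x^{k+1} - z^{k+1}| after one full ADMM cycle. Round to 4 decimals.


ADMM iteration with rho = 1.0, z^k = -2.2058, u^k = -1.52
Step 1: x-update.
Minimize 1*x^2 + 10*x + (1.0/2)*(x + 2.2058 - 1.52)^2
FOC: (2*1 + 1.0)*x = -10 + 1.0*(-2.2058 + 1.52)
x^{k+1} = -3.5619
Step 2: z-update.
Minimize 7*z^2 - 3*z + (1.0/2)*(-3.5619 - z - 1.52)^2
FOC: (2*7 + 1.0)*z = 3 + 1.0*(-3.5619 - 1.52)
z^{k+1} = -0.1388
Step 3: u-update.
u^{k+1} = -1.52 - 3.5619 + 0.1388 = -4.9431
Step 4: Primal residual = |-3.5619 + 0.1388| = 3.4231


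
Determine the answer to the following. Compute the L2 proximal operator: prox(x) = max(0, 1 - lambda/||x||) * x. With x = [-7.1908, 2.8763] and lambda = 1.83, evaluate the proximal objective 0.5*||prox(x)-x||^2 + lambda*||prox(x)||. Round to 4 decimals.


Step 1: Compute ||x||.
||x|| = 7.7447
Step 2: Compute scaling factor.
scale = max(0, 1 - 1.83/7.7447) = 0.7637
Step 3: prox(x) = [-5.4917, 2.1967]
||prox(x)|| = 5.9147
Step 4: Proximal objective.
0.5*||prox-x||^2 = 1.6745
lambda*||prox|| = 10.8239
Total = 12.4984


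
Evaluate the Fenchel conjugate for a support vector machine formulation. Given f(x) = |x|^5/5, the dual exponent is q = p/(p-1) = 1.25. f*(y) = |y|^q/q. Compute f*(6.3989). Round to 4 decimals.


The conjugate exponent q satisfies 1/p + 1/q = 1.
p = 5, so q = 5/(5 - 1) = 1.25
|y|^q = 6.3989^1.25 = 10.1773
f*(6.3989) = 10.1773 / 1.25 = 8.1418


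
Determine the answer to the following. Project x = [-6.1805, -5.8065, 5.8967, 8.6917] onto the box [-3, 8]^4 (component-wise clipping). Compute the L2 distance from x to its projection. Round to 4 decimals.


Project each component onto [-3, 8].
clip(-6.1805) = -3.0, clip(-5.8065) = -3.0, clip(5.8967) = 5.8967, clip(8.6917) = 8.0
Projection = [-3.0, -3.0, 5.8967, 8.0]
Squared diffs: [10.1156, 7.8764, 0.0, 0.4784]
Distance = sqrt(18.4704) = 4.2977


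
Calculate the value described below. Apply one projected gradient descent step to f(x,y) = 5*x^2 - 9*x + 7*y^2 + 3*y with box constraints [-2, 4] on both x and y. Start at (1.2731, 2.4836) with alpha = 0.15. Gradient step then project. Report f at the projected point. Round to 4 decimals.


Step 1: Compute gradient at (1.2731, 2.4836).
grad_x = 2*5*1.2731 - 9 = 3.731
grad_y = 2*7*2.4836 + 3 = 37.7704
Step 2: Gradient step.
x_raw = 1.2731 - 0.15*3.731 = 0.7135
y_raw = 2.4836 - 0.15*37.7704 = -3.182
Step 3: Project onto [-2, 4].
x_proj = clip(0.7135) = 0.7135
y_proj = clip(-3.182) = -2.0
Step 4: Evaluate f.
f(0.7135, -2.0) = 18.124


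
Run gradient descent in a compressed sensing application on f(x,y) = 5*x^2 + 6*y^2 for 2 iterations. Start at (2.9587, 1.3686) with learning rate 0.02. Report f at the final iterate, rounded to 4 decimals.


Gradient descent on f(x,y) = 5*x^2 + 6*y^2.
Starting point: (2.9587, 1.3686), alpha = 0.02
Step 1: grad_x = 2*5*2.9587 = 29.587, grad_y = 2*6*1.3686 = 16.4232
  x_1 = 2.9587 - 0.02*29.587 = 2.367
  y_1 = 1.3686 - 0.02*16.4232 = 1.0401
Step 2: grad_x = 2*5*2.367 = 23.6696, grad_y = 2*6*1.0401 = 12.4816
  x_2 = 2.367 - 0.02*23.6696 = 1.8936
  y_2 = 1.0401 - 0.02*12.4816 = 0.7905
f(1.8936, 0.7905) = 5*1.8936^2 + 6*0.7905^2 = 21.6774


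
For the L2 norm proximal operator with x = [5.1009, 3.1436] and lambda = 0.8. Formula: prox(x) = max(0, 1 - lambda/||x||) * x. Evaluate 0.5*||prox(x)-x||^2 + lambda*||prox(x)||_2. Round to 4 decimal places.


Step 1: Compute ||x||.
||x|| = 5.9918
Step 2: Compute scaling factor.
scale = max(0, 1 - 0.8/5.9918) = 0.8665
Step 3: prox(x) = [4.4198, 2.7239]
||prox(x)|| = 5.1918
Step 4: Proximal objective.
0.5*||prox-x||^2 = 0.32
lambda*||prox|| = 4.1534
Total = 4.4734


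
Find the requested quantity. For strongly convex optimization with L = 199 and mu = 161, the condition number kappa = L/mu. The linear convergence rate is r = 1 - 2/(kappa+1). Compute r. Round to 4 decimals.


Step 1: Compute the condition number.
kappa = L/mu = 199/161 = 1.236
Step 2: Compute the convergence rate.
r = 1 - 2/(kappa + 1) = 1 - 2*mu/(L + mu) = (L - mu)/(L + mu) = 38/360 = 0.1056


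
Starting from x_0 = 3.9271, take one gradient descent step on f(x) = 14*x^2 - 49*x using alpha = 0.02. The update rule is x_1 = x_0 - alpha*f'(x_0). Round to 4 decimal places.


We compute the gradient at x_0 and apply the update.
f'(x) = 28*x - 49
f'(3.9271) = 28*3.9271 - 49 = 60.9588
x_1 = 3.9271 - 0.02*60.9588 = 2.7079


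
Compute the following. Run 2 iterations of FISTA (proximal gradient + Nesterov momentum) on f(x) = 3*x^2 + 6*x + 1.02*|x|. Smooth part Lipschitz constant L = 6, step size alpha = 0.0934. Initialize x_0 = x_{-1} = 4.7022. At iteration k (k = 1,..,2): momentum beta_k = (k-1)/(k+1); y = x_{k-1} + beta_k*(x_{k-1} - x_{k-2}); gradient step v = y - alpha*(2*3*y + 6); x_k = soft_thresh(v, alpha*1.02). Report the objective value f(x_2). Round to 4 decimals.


FISTA on f(x) = 3*x^2 + 6*x + 1.02*|x|
L = 6, alpha = 0.0934
Iteration 1: beta = 0.0, y = 4.7022 + 0.0*(4.7022 - 4.7022) = 4.7022
  grad(y) = 34.2132, v = y - alpha*grad = 1.5067
  prox(v) = soft_thresh(1.5067, 0.0953) = 1.4114
Iteration 2: beta = 0.3333, y = 1.4114 + 0.3333*(1.4114 - 4.7022) = 0.3145
  grad(y) = 7.887, v = y - alpha*grad = -0.4221
  prox(v) = soft_thresh(-0.4221, 0.0953) = -0.3269
f(x_2) = 3*(-0.3269)^2 + 6*(-0.3269) + 1.02*|-0.3269| = -1.3073


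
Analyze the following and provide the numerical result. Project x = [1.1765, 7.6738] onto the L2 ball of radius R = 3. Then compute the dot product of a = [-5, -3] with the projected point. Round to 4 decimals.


Step 1: Compute ||x|| (intermediates to 6 decimals).
||x|| = sqrt(1.1765^2 + 7.6738^2) = 7.763463
Step 2: Project.
Since ||x|| > R, scale = R/||x|| = 3/7.763463 = 0.386425, proj(x) = scale * x
proj(x) = [0.454629, 2.965348]
Step 3: Dot product.
a^T * proj(x) = -5*0.454629 - 3*2.965348 = -11.1692


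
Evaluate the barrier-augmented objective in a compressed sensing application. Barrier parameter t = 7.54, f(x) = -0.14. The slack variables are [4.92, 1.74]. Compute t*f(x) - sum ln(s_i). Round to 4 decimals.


Step 1: Compute log-barrier.
ln values: [1.5933, 0.5539]
phi = -(1.5933 + 0.5539) = -2.1472
Step 2: Compute augmented objective.
t*f(x) = 7.54*-0.14 = -1.0556
Total = -1.0556 - 2.1472 = -3.2028


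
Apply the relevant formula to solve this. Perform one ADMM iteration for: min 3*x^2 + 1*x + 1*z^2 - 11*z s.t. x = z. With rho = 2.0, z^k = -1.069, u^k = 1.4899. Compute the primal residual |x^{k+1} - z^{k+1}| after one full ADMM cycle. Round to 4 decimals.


ADMM iteration with rho = 2.0, z^k = -1.069, u^k = 1.4899
Step 1: x-update.
Minimize 3*x^2 + 1*x + (2.0/2)*(x + 1.069 + 1.4899)^2
FOC: (2*3 + 2.0)*x = -1 + 2.0*(-1.069 - 1.4899)
x^{k+1} = -0.7647
Step 2: z-update.
Minimize 1*z^2 - 11*z + (2.0/2)*(-0.7647 - z + 1.4899)^2
FOC: (2*1 + 2.0)*z = 11 + 2.0*(-0.7647 + 1.4899)
z^{k+1} = 3.1126
Step 3: u-update.
u^{k+1} = 1.4899 - 0.7647 - 3.1126 = -2.3874
Step 4: Primal residual = |-0.7647 - 3.1126| = 3.8773


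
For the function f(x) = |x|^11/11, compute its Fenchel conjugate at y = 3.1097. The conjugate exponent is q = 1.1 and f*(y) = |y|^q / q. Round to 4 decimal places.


The conjugate exponent q satisfies 1/p + 1/q = 1.
p = 11, so q = 11/(11 - 1) = 1.1
|y|^q = 3.1097^1.1 = 3.4833
f*(3.1097) = 3.4833 / 1.1 = 3.1666


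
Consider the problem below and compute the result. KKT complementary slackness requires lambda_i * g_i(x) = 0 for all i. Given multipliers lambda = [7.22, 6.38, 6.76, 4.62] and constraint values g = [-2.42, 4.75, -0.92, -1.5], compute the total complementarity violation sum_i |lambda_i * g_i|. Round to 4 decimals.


KKT complementary slackness check:
lambda_1 * g_1 = 7.22 * -2.42 = -17.4724
lambda_2 * g_2 = 6.38 * 4.75 = 30.305
lambda_3 * g_3 = 6.76 * -0.92 = -6.2192
lambda_4 * g_4 = 4.62 * -1.5 = -6.93
Total violation = 17.4724 + 30.305 + 6.2192 + 6.93 = 60.9266


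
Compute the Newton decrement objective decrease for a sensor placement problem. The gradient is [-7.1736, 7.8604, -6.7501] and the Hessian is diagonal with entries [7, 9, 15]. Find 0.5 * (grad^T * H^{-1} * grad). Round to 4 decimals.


Step 1: H is diagonal, so H^(-1) * g = [-1.0248, 0.8734, -0.45].
Step 2: g^T H^(-1) g = sum_i g_i^2 / H_ii
  = (-7.1736)^2/7 + (7.8604)^2/9 + (-6.7501)^2/15
  = 7.3515 + 6.8651 + 3.0376 = 17.2542
Step 3: Objective decrease = 0.5 * g^T H^(-1) g = 8.6271


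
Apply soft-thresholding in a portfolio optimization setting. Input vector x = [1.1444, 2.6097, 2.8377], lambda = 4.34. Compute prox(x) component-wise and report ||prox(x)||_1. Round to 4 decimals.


Soft-thresholding with lambda = 4.34:
prox(1.1444) = sign(1.1444)*max(|1.1444| - 4.34, 0) = 0.0
prox(2.6097) = sign(2.6097)*max(|2.6097| - 4.34, 0) = 0.0
prox(2.8377) = sign(2.8377)*max(|2.8377| - 4.34, 0) = 0.0
prox(x) = [0.0, 0.0, 0.0]
||prox(x)||_1 = 0.0 + 0.0 + 0.0 = 0.0


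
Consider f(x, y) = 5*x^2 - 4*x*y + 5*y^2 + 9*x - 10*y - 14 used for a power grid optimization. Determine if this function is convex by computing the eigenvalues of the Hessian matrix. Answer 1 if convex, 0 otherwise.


The Hessian of f(x,y) = 5*x^2 - 4*x*y + 5*y^2 + 9*x - 10*y - 14 is:
H = [[10, -4], [-4, 10]]
Trace = 10 + 10 = 20
Determinant = 10*10 - (-4)^2 = 84
Discriminant = (20)^2 - 4*84 = 64.0
Eigenvalues: lambda_1 = 6.0, lambda_2 = 14.0
The function is convex.

1


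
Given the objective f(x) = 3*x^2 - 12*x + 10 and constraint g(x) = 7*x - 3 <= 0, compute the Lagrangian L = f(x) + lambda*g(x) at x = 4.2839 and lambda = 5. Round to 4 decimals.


Step 1: Evaluate f(x).
f(4.2839) = 3*4.2839^2 - 12*4.2839 + 10 = 13.6486
Step 2: Evaluate g(x).
g(4.2839) = 7*4.2839 - 3 = 26.9873
Step 3: Compute Lagrangian.
L = 13.6486 + 5*26.9873 = 148.5851


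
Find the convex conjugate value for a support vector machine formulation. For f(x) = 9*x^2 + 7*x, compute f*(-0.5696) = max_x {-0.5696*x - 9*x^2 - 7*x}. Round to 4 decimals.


f*(y) = sup_x {y*x - a*x^2 - b*x} = sup_x {(y-b)*x - a*x^2}
FOC: (y - b) - 2a*x = 0 => x* = (y - b)/(2a)
x* = (-0.5696 - 7)/(2*9) = -0.4205
f*(-0.5696) = (y-b)^2/(4a) = (-0.5696 - 7)^2/(4*9)
= 57.2988/36 = 1.5916


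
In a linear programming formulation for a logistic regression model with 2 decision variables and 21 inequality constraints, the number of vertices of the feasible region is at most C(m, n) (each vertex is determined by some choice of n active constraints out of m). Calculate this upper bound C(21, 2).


Each vertex corresponds to some choice of n active constraints out of m, so the number of vertices is at most C(m, n) = m! / (n!(m-n)!).
m = 21, n = 2
Numerator: 21 * 20
Denominator: 2! = 2
C(21, 2) = 210


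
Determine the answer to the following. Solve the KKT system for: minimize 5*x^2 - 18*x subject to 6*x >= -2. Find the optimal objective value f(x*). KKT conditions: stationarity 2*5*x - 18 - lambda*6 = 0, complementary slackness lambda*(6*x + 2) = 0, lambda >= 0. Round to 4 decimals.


Step 1: Try lambda = 0 (constraint inactive).
Stationarity: 2*5*x - 18 = 0
x* = 18/(2*5) = 1.8
Check constraint: 6*1.8 = 10.8 >= -2 -- satisfied.
Step 2: Compute optimal value.
f(x*) = 5*1.8^2 - 18*1.8 = -16.2


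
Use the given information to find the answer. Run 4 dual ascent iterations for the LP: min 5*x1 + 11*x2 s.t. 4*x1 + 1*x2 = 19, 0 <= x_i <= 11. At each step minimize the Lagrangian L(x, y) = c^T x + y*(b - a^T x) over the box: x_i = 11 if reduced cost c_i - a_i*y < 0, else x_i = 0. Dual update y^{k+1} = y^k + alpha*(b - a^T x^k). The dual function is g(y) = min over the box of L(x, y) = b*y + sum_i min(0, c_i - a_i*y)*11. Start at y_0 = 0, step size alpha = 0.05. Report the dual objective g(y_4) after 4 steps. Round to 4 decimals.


Dual ascent for LP: min 5*x1 + 11*x2, 4*x1 + 1*x2 = 19, 0 <= x_i <= 11
Step 1: y^k = 0.0, reduced costs: (5.0, 11.0)
  x^k = (0.0, 0.0), subgradient = b - a^T x = 19.0
  y^{k+1} = 0.0 + 0.05*19.0 = 0.95
Step 2: y^k = 0.95, reduced costs: (1.2, 10.05)
  x^k = (0.0, 0.0), subgradient = b - a^T x = 19.0
  y^{k+1} = 0.95 + 0.05*19.0 = 1.9
Step 3: y^k = 1.9, reduced costs: (-2.6, 9.1)
  x^k = (11.0, 0.0), subgradient = b - a^T x = -25.0
  y^{k+1} = 1.9 + 0.05*-25.0 = 0.65
Step 4: y^k = 0.65, reduced costs: (2.4, 10.35)
  x^k = (0.0, 0.0), subgradient = b - a^T x = 19.0
  y^{k+1} = 0.65 + 0.05*19.0 = 1.6
Dual objective at y_4 = 1.6: reduced costs (-1.4, 9.4), box minimizer x = (11.0, 0.0)
g(y_4) = b*y + (c1 - a1*y)*x1 + (c2 - a2*y)*x2 = 19*1.6 + (-1.4)*11.0 + 9.4*0.0 = 30.4 - 15.4 + 0.0 = 15.0


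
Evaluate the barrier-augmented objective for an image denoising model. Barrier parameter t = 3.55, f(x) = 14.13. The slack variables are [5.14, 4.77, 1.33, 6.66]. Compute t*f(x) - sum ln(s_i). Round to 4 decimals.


Step 1: Compute log-barrier.
ln values: [1.6371, 1.5623, 0.2852, 1.8961]
phi = -(1.6371 + 1.5623 + 0.2852 + 1.8961) = -5.3807
Step 2: Compute augmented objective.
t*f(x) = 3.55*14.13 = 50.1615
Total = 50.1615 - 5.3807 = 44.7808


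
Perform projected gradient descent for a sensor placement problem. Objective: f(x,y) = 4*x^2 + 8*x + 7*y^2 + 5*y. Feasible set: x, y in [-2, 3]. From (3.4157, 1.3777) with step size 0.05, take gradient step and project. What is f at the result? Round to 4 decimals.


Step 1: Compute gradient at (3.4157, 1.3777).
grad_x = 2*4*3.4157 + 8 = 35.3256
grad_y = 2*7*1.3777 + 5 = 24.2878
Step 2: Gradient step.
x_raw = 3.4157 - 0.05*35.3256 = 1.6494
y_raw = 1.3777 - 0.05*24.2878 = 0.1633
Step 3: Project onto [-2, 3].
x_proj = clip(1.6494) = 1.6494
y_proj = clip(0.1633) = 0.1633
Step 4: Evaluate f.
f(1.6494, 0.1633) = 25.0809


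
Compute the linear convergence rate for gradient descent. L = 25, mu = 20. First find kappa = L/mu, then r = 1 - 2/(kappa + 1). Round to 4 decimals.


Step 1: Compute the condition number.
kappa = L/mu = 25/20 = 1.25
Step 2: Compute the convergence rate.
r = 1 - 2/(kappa + 1) = 1 - 2*mu/(L + mu) = (L - mu)/(L + mu) = 5/45 = 0.1111


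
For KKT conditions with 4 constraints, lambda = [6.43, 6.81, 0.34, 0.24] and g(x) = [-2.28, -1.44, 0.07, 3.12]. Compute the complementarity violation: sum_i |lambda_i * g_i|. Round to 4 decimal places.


KKT complementary slackness check:
lambda_1 * g_1 = 6.43 * -2.28 = -14.6604
lambda_2 * g_2 = 6.81 * -1.44 = -9.8064
lambda_3 * g_3 = 0.34 * 0.07 = 0.0238
lambda_4 * g_4 = 0.24 * 3.12 = 0.7488
Total violation = 14.6604 + 9.8064 + 0.0238 + 0.7488 = 25.2394


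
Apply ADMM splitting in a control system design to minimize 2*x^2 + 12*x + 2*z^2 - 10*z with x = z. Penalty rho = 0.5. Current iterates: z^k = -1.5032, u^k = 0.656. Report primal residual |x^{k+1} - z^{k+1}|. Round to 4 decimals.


ADMM iteration with rho = 0.5, z^k = -1.5032, u^k = 0.656
Step 1: x-update.
Minimize 2*x^2 + 12*x + (0.5/2)*(x + 1.5032 + 0.656)^2
FOC: (2*2 + 0.5)*x = -12 + 0.5*(-1.5032 - 0.656)
x^{k+1} = -2.9066
Step 2: z-update.
Minimize 2*z^2 - 10*z + (0.5/2)*(-2.9066 - z + 0.656)^2
FOC: (2*2 + 0.5)*z = 10 + 0.5*(-2.9066 + 0.656)
z^{k+1} = 1.9722
Step 3: u-update.
u^{k+1} = 0.656 - 2.9066 - 1.9722 = -4.2227
Step 4: Primal residual = |-2.9066 - 1.9722| = 4.8787


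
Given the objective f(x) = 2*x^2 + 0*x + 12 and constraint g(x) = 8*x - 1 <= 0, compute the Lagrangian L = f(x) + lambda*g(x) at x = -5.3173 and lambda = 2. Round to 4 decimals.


Step 1: Evaluate f(x).
f(-5.3173) = 2*(-5.3173)^2 + 0*(-5.3173) + 12 = 68.5474
Step 2: Evaluate g(x).
g(-5.3173) = 8*-5.3173 - 1 = -43.5384
Step 3: Compute Lagrangian.
L = 68.5474 + 2*-43.5384 = -18.5294


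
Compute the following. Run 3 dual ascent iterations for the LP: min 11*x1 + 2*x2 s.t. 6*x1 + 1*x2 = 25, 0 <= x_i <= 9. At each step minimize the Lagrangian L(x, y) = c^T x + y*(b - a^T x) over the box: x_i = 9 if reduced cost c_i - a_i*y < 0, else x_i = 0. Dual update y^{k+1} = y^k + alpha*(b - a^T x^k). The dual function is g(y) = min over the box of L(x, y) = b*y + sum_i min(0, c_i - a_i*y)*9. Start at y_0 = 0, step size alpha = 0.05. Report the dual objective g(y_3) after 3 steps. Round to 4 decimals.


Dual ascent for LP: min 11*x1 + 2*x2, 6*x1 + 1*x2 = 25, 0 <= x_i <= 9
Step 1: y^k = 0.0, reduced costs: (11.0, 2.0)
  x^k = (0.0, 0.0), subgradient = b - a^T x = 25.0
  y^{k+1} = 0.0 + 0.05*25.0 = 1.25
Step 2: y^k = 1.25, reduced costs: (3.5, 0.75)
  x^k = (0.0, 0.0), subgradient = b - a^T x = 25.0
  y^{k+1} = 1.25 + 0.05*25.0 = 2.5
Step 3: y^k = 2.5, reduced costs: (-4.0, -0.5)
  x^k = (9.0, 9.0), subgradient = b - a^T x = -38.0
  y^{k+1} = 2.5 + 0.05*-38.0 = 0.6
Dual objective at y_3 = 0.6: reduced costs (7.4, 1.4), box minimizer x = (0.0, 0.0)
g(y_3) = b*y + (c1 - a1*y)*x1 + (c2 - a2*y)*x2 = 25*0.6 + 7.4*0.0 + 1.4*0.0 = 15.0 + 0.0 + 0.0 = 15.0


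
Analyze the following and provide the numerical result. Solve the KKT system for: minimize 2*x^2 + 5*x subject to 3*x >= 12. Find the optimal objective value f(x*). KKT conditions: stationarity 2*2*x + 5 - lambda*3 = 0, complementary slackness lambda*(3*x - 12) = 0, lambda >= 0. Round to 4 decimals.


Step 1: Try lambda = 0 (constraint inactive).
x_unc = -5/(2*2) = -1.25
Check: 3*-1.25 = -3.75 < 12 -- violated!
Step 2: Constraint must be active: 3*x = 12
x* = 12/3 = 4.0
lambda = (2*2*4.0 + 5)/3 = 7.0
Step 3: Compute optimal value.
f(x*) = 2*4.0^2 + 5*4.0 = 52.0


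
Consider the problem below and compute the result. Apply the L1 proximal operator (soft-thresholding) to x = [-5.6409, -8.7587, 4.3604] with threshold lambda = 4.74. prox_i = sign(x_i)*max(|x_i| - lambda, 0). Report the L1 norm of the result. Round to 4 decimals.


Soft-thresholding with lambda = 4.74:
prox(-5.6409) = sign(-5.6409)*max(|-5.6409| - 4.74, 0) = -0.9009
prox(-8.7587) = sign(-8.7587)*max(|-8.7587| - 4.74, 0) = -4.0187
prox(4.3604) = sign(4.3604)*max(|4.3604| - 4.74, 0) = 0.0
prox(x) = [-0.9009, -4.0187, 0.0]
||prox(x)||_1 = 0.9009 + 4.0187 + 0.0 = 4.9196


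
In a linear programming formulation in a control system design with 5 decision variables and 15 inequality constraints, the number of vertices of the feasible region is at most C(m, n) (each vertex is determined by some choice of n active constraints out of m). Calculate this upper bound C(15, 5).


Each vertex corresponds to some choice of n active constraints out of m, so the number of vertices is at most C(m, n) = m! / (n!(m-n)!).
m = 15, n = 5
Numerator: 15 * 14 * 13 * 12 * 11
Denominator: 5! = 120
C(15, 5) = 3003


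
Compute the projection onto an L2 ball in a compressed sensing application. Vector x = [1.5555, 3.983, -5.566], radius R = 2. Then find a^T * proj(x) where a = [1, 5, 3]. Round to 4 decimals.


Step 1: Compute ||x|| (intermediates to 6 decimals).
||x|| = sqrt(1.5555^2 + 3.983^2 + (-5.566)^2) = 7.018848
Step 2: Project.
Since ||x|| > R, scale = R/||x|| = 2/7.018848 = 0.284947, proj(x) = scale * x
proj(x) = [0.443235, 1.134944, -1.586015]
Step 3: Dot product.
a^T * proj(x) = 1*0.443235 + 5*1.134944 + 3*(-1.586015) = 1.3599


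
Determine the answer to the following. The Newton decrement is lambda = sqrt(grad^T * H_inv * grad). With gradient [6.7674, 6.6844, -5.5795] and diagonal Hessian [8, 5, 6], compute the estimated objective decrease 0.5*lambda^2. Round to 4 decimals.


Step 1: H is diagonal, so H^(-1) * g = [0.8459, 1.3369, -0.9299].
Step 2: g^T H^(-1) g = sum_i g_i^2 / H_ii
  = (6.7674)^2/8 + (6.6844)^2/5 + (-5.5795)^2/6
  = 5.7247 + 8.9362 + 5.1885 = 19.8494
Step 3: Objective decrease = 0.5 * g^T H^(-1) g = 9.9247


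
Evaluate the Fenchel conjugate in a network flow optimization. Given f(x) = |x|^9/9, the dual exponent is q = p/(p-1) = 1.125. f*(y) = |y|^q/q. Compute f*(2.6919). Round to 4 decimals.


The conjugate exponent q satisfies 1/p + 1/q = 1.
p = 9, so q = 9/(9 - 1) = 1.125
|y|^q = 2.6919^1.125 = 3.0466
f*(2.6919) = 3.0466 / 1.125 = 2.7081


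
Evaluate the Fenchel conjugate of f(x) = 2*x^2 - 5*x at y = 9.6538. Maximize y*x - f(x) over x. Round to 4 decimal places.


f*(y) = sup_x {y*x - a*x^2 - b*x} = sup_x {(y-b)*x - a*x^2}
FOC: (y - b) - 2a*x = 0 => x* = (y - b)/(2a)
x* = (9.6538 + 5)/(2*2) = 3.6635
f*(9.6538) = (y-b)^2/(4a) = (9.6538 + 5)^2/(4*2)
= 214.7339/8 = 26.8417


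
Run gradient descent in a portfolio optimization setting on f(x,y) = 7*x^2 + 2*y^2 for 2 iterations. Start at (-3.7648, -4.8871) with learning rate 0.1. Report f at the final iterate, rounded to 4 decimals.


Gradient descent on f(x,y) = 7*x^2 + 2*y^2.
Starting point: (-3.7648, -4.8871), alpha = 0.1
Step 1: grad_x = 2*7*-3.7648 = -52.7072, grad_y = 2*2*-4.8871 = -19.5484
  x_1 = -3.7648 - 0.1*-52.7072 = 1.5059
  y_1 = -4.8871 - 0.1*-19.5484 = -2.9323
Step 2: grad_x = 2*7*1.5059 = 21.0829, grad_y = 2*2*-2.9323 = -11.729
  x_2 = 1.5059 - 0.1*21.0829 = -0.6024
  y_2 = -2.9323 - 0.1*-11.729 = -1.7594
f(-0.6024, -1.7594) = 7*(-0.6024)^2 + 2*(-1.7594)^2 = 8.7306


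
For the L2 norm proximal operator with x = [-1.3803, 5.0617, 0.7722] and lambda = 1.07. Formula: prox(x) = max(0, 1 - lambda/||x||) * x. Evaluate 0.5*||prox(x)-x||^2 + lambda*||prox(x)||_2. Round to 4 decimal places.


Step 1: Compute ||x||.
||x|| = 5.303
Step 2: Compute scaling factor.
scale = max(0, 1 - 1.07/5.303) = 0.7982
Step 3: prox(x) = [-1.1018, 4.0404, 0.6164]
||prox(x)|| = 4.233
Step 4: Proximal objective.
0.5*||prox-x||^2 = 0.5725
lambda*||prox|| = 4.5293
Total = 5.1018


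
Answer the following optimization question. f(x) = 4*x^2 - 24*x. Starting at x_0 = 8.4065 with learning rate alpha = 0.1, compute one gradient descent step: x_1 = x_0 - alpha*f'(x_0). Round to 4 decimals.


We compute the gradient at x_0 and apply the update.
f'(x) = 8*x - 24
f'(8.4065) = 8*8.4065 - 24 = 43.252
x_1 = 8.4065 - 0.1*43.252 = 4.0813


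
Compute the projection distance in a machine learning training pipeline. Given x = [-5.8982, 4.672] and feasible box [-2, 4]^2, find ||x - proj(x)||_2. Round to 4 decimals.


Project each component onto [-2, 4].
clip(-5.8982) = -2.0, clip(4.672) = 4.0
Projection = [-2.0, 4.0]
Squared diffs: [15.196, 0.4516]
Distance = sqrt(15.6476) = 3.9557


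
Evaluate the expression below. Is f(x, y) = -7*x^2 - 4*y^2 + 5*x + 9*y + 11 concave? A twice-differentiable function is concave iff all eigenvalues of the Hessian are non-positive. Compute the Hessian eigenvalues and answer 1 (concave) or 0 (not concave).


The Hessian of f(x,y) = -7*x^2 - 4*y^2 + 5*x + 9*y + 11 is:
H = [[-14, 0], [0, -8]]
Trace = -14 - 8 = -22
Determinant = -14*-8 - (0)^2 = 112
Discriminant = (-22)^2 - 4*112 = 36.0
Eigenvalues: lambda_1 = -14.0, lambda_2 = -8.0
The function is concave.

1


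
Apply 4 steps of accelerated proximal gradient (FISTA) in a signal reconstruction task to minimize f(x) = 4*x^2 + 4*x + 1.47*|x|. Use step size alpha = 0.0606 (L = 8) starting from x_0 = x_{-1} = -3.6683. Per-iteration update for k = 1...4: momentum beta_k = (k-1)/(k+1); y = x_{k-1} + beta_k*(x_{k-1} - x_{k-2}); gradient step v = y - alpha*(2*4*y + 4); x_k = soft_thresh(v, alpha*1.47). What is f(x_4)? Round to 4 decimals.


FISTA on f(x) = 4*x^2 + 4*x + 1.47*|x|
L = 8, alpha = 0.0606
Iteration 1: beta = 0.0, y = -3.6683 + 0.0*(-3.6683 + 3.6683) = -3.6683
  grad(y) = -25.3464, v = y - alpha*grad = -2.1323
  prox(v) = soft_thresh(-2.1323, 0.0891) = -2.0432
Iteration 2: beta = 0.3333, y = -2.0432 + 0.3333*(-2.0432 + 3.6683) = -1.5015
  grad(y) = -8.0123, v = y - alpha*grad = -1.016
  prox(v) = soft_thresh(-1.016, 0.0891) = -0.9269
Iteration 3: beta = 0.5, y = -0.9269 + 0.5*(-0.9269 + 2.0432) = -0.3688
  grad(y) = 1.05, v = y - alpha*grad = -0.4324
  prox(v) = soft_thresh(-0.4324, 0.0891) = -0.3433
Iteration 4: beta = 0.6, y = -0.3433 + 0.6*(-0.3433 + 0.9269) = 0.0069
  grad(y) = 4.0549, v = y - alpha*grad = -0.2389
  prox(v) = soft_thresh(-0.2389, 0.0891) = -0.1498
f(x_4) = 4*(-0.1498)^2 + 4*(-0.1498) + 1.47*|-0.1498| = -0.2892


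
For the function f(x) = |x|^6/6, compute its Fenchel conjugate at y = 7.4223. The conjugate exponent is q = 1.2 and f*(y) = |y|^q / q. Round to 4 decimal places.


The conjugate exponent q satisfies 1/p + 1/q = 1.
p = 6, so q = 6/(6 - 1) = 1.2
|y|^q = 7.4223^1.2 = 11.0827
f*(7.4223) = 11.0827 / 1.2 = 9.2356


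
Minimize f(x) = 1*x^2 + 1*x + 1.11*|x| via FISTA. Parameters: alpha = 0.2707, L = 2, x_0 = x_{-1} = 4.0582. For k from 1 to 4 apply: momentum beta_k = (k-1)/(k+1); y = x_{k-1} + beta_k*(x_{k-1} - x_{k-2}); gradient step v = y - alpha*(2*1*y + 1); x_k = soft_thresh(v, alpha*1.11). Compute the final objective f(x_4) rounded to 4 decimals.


FISTA on f(x) = 1*x^2 + 1*x + 1.11*|x|
L = 2, alpha = 0.2707
Iteration 1: beta = 0.0, y = 4.0582 + 0.0*(4.0582 - 4.0582) = 4.0582
  grad(y) = 9.1164, v = y - alpha*grad = 1.5904
  prox(v) = soft_thresh(1.5904, 0.3005) = 1.2899
Iteration 2: beta = 0.3333, y = 1.2899 + 0.3333*(1.2899 - 4.0582) = 0.3672
  grad(y) = 1.7343, v = y - alpha*grad = -0.1023
  prox(v) = soft_thresh(-0.1023, 0.3005) = 0.0
Iteration 3: beta = 0.5, y = 0.0 + 0.5*(0.0 - 1.2899) = -0.645
  grad(y) = -0.2899, v = y - alpha*grad = -0.5665
  prox(v) = soft_thresh(-0.5665, 0.3005) = -0.266
Iteration 4: beta = 0.6, y = -0.266 + 0.6*(-0.266 - 0.0) = -0.4256
  grad(y) = 0.1488, v = y - alpha*grad = -0.4659
  prox(v) = soft_thresh(-0.4659, 0.3005) = -0.1654
f(x_4) = 1*(-0.1654)^2 + 1*(-0.1654) + 1.11*|-0.1654| = 0.0456


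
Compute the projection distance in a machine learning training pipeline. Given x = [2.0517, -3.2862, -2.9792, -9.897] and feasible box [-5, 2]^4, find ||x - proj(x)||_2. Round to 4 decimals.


Project each component onto [-5, 2].
clip(2.0517) = 2.0, clip(-3.2862) = -3.2862, clip(-2.9792) = -2.9792, clip(-9.897) = -5.0
Projection = [2.0, -3.2862, -2.9792, -5.0]
Squared diffs: [0.0027, 0.0, 0.0, 23.9806]
Distance = sqrt(23.9833) = 4.8973


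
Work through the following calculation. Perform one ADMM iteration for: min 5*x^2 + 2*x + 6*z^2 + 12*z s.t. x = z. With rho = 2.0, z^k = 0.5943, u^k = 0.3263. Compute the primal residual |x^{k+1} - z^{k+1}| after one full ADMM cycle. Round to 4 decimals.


ADMM iteration with rho = 2.0, z^k = 0.5943, u^k = 0.3263
Step 1: x-update.
Minimize 5*x^2 + 2*x + (2.0/2)*(x - 0.5943 + 0.3263)^2
FOC: (2*5 + 2.0)*x = -2 + 2.0*(0.5943 - 0.3263)
x^{k+1} = -0.122
Step 2: z-update.
Minimize 6*z^2 + 12*z + (2.0/2)*(-0.122 - z + 0.3263)^2
FOC: (2*6 + 2.0)*z = -12 + 2.0*(-0.122 + 0.3263)
z^{k+1} = -0.828
Step 3: u-update.
u^{k+1} = 0.3263 - 0.122 + 0.828 = 1.0323
Step 4: Primal residual = |-0.122 + 0.828| = 0.706


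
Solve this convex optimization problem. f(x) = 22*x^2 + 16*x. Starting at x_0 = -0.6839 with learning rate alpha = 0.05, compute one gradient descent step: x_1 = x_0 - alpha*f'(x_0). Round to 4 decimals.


We compute the gradient at x_0 and apply the update.
f'(x) = 44*x + 16
f'(-0.6839) = 44*-0.6839 + 16 = -14.0916
x_1 = -0.6839 - 0.05*-14.0916 = 0.0207


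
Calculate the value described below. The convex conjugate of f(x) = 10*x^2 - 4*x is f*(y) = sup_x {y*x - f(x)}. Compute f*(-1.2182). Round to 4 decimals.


f*(y) = sup_x {y*x - a*x^2 - b*x} = sup_x {(y-b)*x - a*x^2}
FOC: (y - b) - 2a*x = 0 => x* = (y - b)/(2a)
x* = (-1.2182 + 4)/(2*10) = 0.1391
f*(-1.2182) = (y-b)^2/(4a) = (-1.2182 + 4)^2/(4*10)
= 7.7384/40 = 0.1935


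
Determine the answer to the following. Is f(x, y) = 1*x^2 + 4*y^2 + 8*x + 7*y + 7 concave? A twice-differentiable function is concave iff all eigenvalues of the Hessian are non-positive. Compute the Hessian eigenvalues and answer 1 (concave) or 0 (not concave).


The Hessian of f(x,y) = 1*x^2 + 4*y^2 + 8*x + 7*y + 7 is:
H = [[2, 0], [0, 8]]
Trace = 2 + 8 = 10
Determinant = 2*8 - (0)^2 = 16
Discriminant = (10)^2 - 4*16 = 36.0
Eigenvalues: lambda_1 = 2.0, lambda_2 = 8.0
The function is not concave.

0


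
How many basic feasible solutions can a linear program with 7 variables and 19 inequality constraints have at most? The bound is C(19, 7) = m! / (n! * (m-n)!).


Each vertex corresponds to some choice of n active constraints out of m, so the number of vertices is at most C(m, n) = m! / (n!(m-n)!).
m = 19, n = 7
Numerator: 19 * 18 * 17 * 16 * 15 * 14 * 13
Denominator: 7! = 5040
C(19, 7) = 50388


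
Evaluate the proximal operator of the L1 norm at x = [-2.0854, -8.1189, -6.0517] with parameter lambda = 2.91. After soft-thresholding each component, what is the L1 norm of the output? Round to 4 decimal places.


Soft-thresholding with lambda = 2.91:
prox(-2.0854) = sign(-2.0854)*max(|-2.0854| - 2.91, 0) = 0.0
prox(-8.1189) = sign(-8.1189)*max(|-8.1189| - 2.91, 0) = -5.2089
prox(-6.0517) = sign(-6.0517)*max(|-6.0517| - 2.91, 0) = -3.1417
prox(x) = [0.0, -5.2089, -3.1417]
||prox(x)||_1 = 0.0 + 5.2089 + 3.1417 = 8.3506


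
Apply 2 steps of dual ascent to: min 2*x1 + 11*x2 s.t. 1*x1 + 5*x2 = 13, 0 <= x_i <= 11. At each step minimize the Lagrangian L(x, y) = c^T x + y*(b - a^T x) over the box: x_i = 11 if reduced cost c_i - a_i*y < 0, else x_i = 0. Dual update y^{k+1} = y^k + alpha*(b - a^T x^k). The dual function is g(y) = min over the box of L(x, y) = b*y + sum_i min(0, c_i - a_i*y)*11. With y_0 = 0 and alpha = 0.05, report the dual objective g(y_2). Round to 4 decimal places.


Dual ascent for LP: min 2*x1 + 11*x2, 1*x1 + 5*x2 = 13, 0 <= x_i <= 11
Step 1: y^k = 0.0, reduced costs: (2.0, 11.0)
  x^k = (0.0, 0.0), subgradient = b - a^T x = 13.0
  y^{k+1} = 0.0 + 0.05*13.0 = 0.65
Step 2: y^k = 0.65, reduced costs: (1.35, 7.75)
  x^k = (0.0, 0.0), subgradient = b - a^T x = 13.0
  y^{k+1} = 0.65 + 0.05*13.0 = 1.3
Dual objective at y_2 = 1.3: reduced costs (0.7, 4.5), box minimizer x = (0.0, 0.0)
g(y_2) = b*y + (c1 - a1*y)*x1 + (c2 - a2*y)*x2 = 13*1.3 + 0.7*0.0 + 4.5*0.0 = 16.9 + 0.0 + 0.0 = 16.9


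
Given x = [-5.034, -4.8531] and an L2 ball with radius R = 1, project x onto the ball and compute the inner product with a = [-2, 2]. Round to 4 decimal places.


Step 1: Compute ||x|| (intermediates to 6 decimals).
||x|| = sqrt((-5.034)^2 + (-4.8531)^2) = 6.992406
Step 2: Project.
Since ||x|| > R, scale = R/||x|| = 1/6.992406 = 0.143012, proj(x) = scale * x
proj(x) = [-0.719922, -0.694052]
Step 3: Dot product.
a^T * proj(x) = -2*(-0.719922) + 2*(-0.694052) = 0.0517


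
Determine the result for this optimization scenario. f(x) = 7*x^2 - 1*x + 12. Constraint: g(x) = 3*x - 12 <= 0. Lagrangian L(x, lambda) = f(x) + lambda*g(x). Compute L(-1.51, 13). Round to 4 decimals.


Step 1: Evaluate f(x).
f(-1.51) = 7*(-1.51)^2 - 1*(-1.51) + 12 = 29.4707
Step 2: Evaluate g(x).
g(-1.51) = 3*-1.51 - 12 = -16.53
Step 3: Compute Lagrangian.
L = 29.4707 + 13*-16.53 = -185.4193


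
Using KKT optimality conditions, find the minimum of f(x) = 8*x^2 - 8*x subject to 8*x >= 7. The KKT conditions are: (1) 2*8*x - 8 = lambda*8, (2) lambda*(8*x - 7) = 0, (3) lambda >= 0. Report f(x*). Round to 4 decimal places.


Step 1: Try lambda = 0 (constraint inactive).
x_unc = 8/(2*8) = 0.5
Check: 8*0.5 = 4.0 < 7 -- violated!
Step 2: Constraint must be active: 8*x = 7
x* = 7/8 = 0.875
lambda = (2*8*0.875 - 8)/8 = 0.75
Step 3: Compute optimal value.
f(x*) = 8*0.875^2 - 8*0.875 = -0.875


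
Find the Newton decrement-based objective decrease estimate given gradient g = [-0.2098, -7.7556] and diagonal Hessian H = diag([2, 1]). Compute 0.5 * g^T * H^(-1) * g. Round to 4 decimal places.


Step 1: H is diagonal, so H^(-1) * g = [-0.1049, -7.7556].
Step 2: g^T H^(-1) g = sum_i g_i^2 / H_ii
  = (-0.2098)^2/2 + (-7.7556)^2/1
  = 0.022 + 60.1493 = 60.1713
Step 3: Objective decrease = 0.5 * g^T H^(-1) g = 30.0857


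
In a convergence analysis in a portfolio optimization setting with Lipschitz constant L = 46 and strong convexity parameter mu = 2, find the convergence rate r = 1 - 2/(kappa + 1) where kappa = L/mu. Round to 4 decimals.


Step 1: Compute the condition number.
kappa = L/mu = 46/2 = 23.0
Step 2: Compute the convergence rate.
r = 1 - 2/(kappa + 1) = 1 - 2*mu/(L + mu) = (L - mu)/(L + mu) = 44/48 = 0.9167


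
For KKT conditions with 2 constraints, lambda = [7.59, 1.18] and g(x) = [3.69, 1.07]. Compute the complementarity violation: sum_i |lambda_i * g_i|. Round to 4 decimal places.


KKT complementary slackness check:
lambda_1 * g_1 = 7.59 * 3.69 = 28.0071
lambda_2 * g_2 = 1.18 * 1.07 = 1.2626
Total violation = 28.0071 + 1.2626 = 29.2697


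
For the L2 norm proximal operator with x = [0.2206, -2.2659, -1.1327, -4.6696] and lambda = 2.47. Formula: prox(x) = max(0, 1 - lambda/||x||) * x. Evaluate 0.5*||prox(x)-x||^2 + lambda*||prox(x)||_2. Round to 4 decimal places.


Step 1: Compute ||x||.
||x|| = 5.3171
Step 2: Compute scaling factor.
scale = max(0, 1 - 2.47/5.3171) = 0.5355
Step 3: prox(x) = [0.1181, -1.2133, -0.6065, -2.5004]
||prox(x)|| = 2.8471
Step 4: Proximal objective.
0.5*||prox-x||^2 = 3.0505
lambda*||prox|| = 7.0323
Total = 10.0827


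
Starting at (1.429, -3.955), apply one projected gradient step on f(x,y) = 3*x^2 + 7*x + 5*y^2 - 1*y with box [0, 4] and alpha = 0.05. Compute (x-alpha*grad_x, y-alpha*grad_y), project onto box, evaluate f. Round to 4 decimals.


Step 1: Compute gradient at (1.429, -3.955).
grad_x = 2*3*1.429 + 7 = 15.574
grad_y = 2*5*-3.955 - 1 = -40.55
Step 2: Gradient step.
x_raw = 1.429 - 0.05*15.574 = 0.6503
y_raw = -3.955 - 0.05*-40.55 = -1.9275
Step 3: Project onto [0, 4].
x_proj = clip(0.6503) = 0.6503
y_proj = clip(-1.9275) = 0.0
Step 4: Evaluate f.
f(0.6503, 0.0) = 5.8208


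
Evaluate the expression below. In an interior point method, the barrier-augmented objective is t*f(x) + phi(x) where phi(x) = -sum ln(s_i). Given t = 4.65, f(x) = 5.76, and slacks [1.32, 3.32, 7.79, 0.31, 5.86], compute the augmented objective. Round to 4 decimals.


Step 1: Compute log-barrier.
ln values: [0.2776, 1.2, 2.0528, -1.1712, 1.7681]
phi = -(0.2776 + 1.2 + 2.0528 - 1.1712 + 1.7681) = -4.1274
Step 2: Compute augmented objective.
t*f(x) = 4.65*5.76 = 26.784
Total = 26.784 - 4.1274 = 22.6566


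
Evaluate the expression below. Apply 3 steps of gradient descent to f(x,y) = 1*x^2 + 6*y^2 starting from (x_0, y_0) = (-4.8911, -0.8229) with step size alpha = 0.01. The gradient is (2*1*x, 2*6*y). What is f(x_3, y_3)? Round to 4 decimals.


Gradient descent on f(x,y) = 1*x^2 + 6*y^2.
Starting point: (-4.8911, -0.8229), alpha = 0.01
Step 1: grad_x = 2*1*-4.8911 = -9.7822, grad_y = 2*6*-0.8229 = -9.8748
  x_1 = -4.8911 - 0.01*-9.7822 = -4.7933
  y_1 = -0.8229 - 0.01*-9.8748 = -0.7242
Step 2: grad_x = 2*1*-4.7933 = -9.5866, grad_y = 2*6*-0.7242 = -8.6898
  x_2 = -4.7933 - 0.01*-9.5866 = -4.6974
  y_2 = -0.7242 - 0.01*-8.6898 = -0.6373
Step 3: grad_x = 2*1*-4.6974 = -9.3948, grad_y = 2*6*-0.6373 = -7.647
  x_3 = -4.6974 - 0.01*-9.3948 = -4.6035
  y_3 = -0.6373 - 0.01*-7.647 = -0.5608
f(-4.6035, -0.5608) = 1*(-4.6035)^2 + 6*(-0.5608)^2 = 23.0788


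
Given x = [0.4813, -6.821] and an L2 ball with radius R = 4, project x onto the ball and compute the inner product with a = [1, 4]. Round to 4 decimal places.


Step 1: Compute ||x|| (intermediates to 6 decimals).
||x|| = sqrt(0.4813^2 + (-6.821)^2) = 6.83796
Step 2: Project.
Since ||x|| > R, scale = R/||x|| = 4/6.83796 = 0.58497, proj(x) = scale * x
proj(x) = [0.281546, -3.99008]
Step 3: Dot product.
a^T * proj(x) = 1*0.281546 + 4*(-3.99008) = -15.6788


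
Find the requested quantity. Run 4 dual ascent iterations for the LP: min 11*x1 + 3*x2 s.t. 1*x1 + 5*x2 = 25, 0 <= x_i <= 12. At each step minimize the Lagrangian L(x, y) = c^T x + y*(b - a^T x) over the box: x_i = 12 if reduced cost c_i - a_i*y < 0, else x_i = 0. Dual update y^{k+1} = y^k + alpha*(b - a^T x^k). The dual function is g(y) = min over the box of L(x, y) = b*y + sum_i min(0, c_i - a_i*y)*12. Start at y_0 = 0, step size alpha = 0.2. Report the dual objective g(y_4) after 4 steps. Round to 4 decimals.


Dual ascent for LP: min 11*x1 + 3*x2, 1*x1 + 5*x2 = 25, 0 <= x_i <= 12
Step 1: y^k = 0.0, reduced costs: (11.0, 3.0)
  x^k = (0.0, 0.0), subgradient = b - a^T x = 25.0
  y^{k+1} = 0.0 + 0.2*25.0 = 5.0
Step 2: y^k = 5.0, reduced costs: (6.0, -22.0)
  x^k = (0.0, 12.0), subgradient = b - a^T x = -35.0
  y^{k+1} = 5.0 + 0.2*-35.0 = -2.0
Step 3: y^k = -2.0, reduced costs: (13.0, 13.0)
  x^k = (0.0, 0.0), subgradient = b - a^T x = 25.0
  y^{k+1} = -2.0 + 0.2*25.0 = 3.0
Step 4: y^k = 3.0, reduced costs: (8.0, -12.0)
  x^k = (0.0, 12.0), subgradient = b - a^T x = -35.0
  y^{k+1} = 3.0 + 0.2*-35.0 = -4.0
Dual objective at y_4 = -4.0: reduced costs (15.0, 23.0), box minimizer x = (0.0, 0.0)
g(y_4) = b*y + (c1 - a1*y)*x1 + (c2 - a2*y)*x2 = 25*(-4.0) + 15.0*0.0 + 23.0*0.0 = -100.0 + 0.0 + 0.0 = -100.0


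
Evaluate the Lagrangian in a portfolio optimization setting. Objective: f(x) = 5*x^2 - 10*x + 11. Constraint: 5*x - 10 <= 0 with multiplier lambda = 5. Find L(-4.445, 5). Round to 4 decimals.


Step 1: Evaluate f(x).
f(-4.445) = 5*(-4.445)^2 - 10*(-4.445) + 11 = 154.2401
Step 2: Evaluate g(x).
g(-4.445) = 5*-4.445 - 10 = -32.225
Step 3: Compute Lagrangian.
L = 154.2401 + 5*-32.225 = -6.8849


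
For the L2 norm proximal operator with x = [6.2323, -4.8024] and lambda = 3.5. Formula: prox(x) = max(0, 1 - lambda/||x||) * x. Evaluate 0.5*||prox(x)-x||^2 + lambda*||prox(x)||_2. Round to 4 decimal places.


Step 1: Compute ||x||.
||x|| = 7.8679
Step 2: Compute scaling factor.
scale = max(0, 1 - 3.5/7.8679) = 0.5552
Step 3: prox(x) = [3.4599, -2.6661]
||prox(x)|| = 4.3679
Step 4: Proximal objective.
0.5*||prox-x||^2 = 6.125
lambda*||prox|| = 15.2877
Total = 21.4128


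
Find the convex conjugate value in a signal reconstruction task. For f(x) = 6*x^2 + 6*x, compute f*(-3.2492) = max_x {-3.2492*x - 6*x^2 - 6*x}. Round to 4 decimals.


f*(y) = sup_x {y*x - a*x^2 - b*x} = sup_x {(y-b)*x - a*x^2}
FOC: (y - b) - 2a*x = 0 => x* = (y - b)/(2a)
x* = (-3.2492 - 6)/(2*6) = -0.7708
f*(-3.2492) = (y-b)^2/(4a) = (-3.2492 - 6)^2/(4*6)
= 85.5477/24 = 3.5645


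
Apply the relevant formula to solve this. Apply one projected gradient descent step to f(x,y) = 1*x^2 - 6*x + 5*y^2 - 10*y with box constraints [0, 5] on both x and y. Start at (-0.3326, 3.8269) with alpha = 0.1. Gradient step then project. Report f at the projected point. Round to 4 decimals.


Step 1: Compute gradient at (-0.3326, 3.8269).
grad_x = 2*1*-0.3326 - 6 = -6.6652
grad_y = 2*5*3.8269 - 10 = 28.269
Step 2: Gradient step.
x_raw = -0.3326 - 0.1*-6.6652 = 0.3339
y_raw = 3.8269 - 0.1*28.269 = 1.0
Step 3: Project onto [0, 5].
x_proj = clip(0.3339) = 0.3339
y_proj = clip(1.0) = 1.0
Step 4: Evaluate f.
f(0.3339, 1.0) = -6.892


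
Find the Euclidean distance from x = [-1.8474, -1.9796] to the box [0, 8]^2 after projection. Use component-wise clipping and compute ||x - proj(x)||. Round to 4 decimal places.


Project each component onto [0, 8].
clip(-1.8474) = 0.0, clip(-1.9796) = 0.0
Projection = [0.0, 0.0]
Squared diffs: [3.4129, 3.9188]
Distance = sqrt(7.3317) = 2.7077


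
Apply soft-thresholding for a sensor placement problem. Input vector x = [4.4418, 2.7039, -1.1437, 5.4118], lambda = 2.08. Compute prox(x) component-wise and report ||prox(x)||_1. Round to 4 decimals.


Soft-thresholding with lambda = 2.08:
prox(4.4418) = sign(4.4418)*max(|4.4418| - 2.08, 0) = 2.3618
prox(2.7039) = sign(2.7039)*max(|2.7039| - 2.08, 0) = 0.6239
prox(-1.1437) = sign(-1.1437)*max(|-1.1437| - 2.08, 0) = 0.0
prox(5.4118) = sign(5.4118)*max(|5.4118| - 2.08, 0) = 3.3318
prox(x) = [2.3618, 0.6239, 0.0, 3.3318]
||prox(x)||_1 = 2.3618 + 0.6239 + 0.0 + 3.3318 = 6.3175


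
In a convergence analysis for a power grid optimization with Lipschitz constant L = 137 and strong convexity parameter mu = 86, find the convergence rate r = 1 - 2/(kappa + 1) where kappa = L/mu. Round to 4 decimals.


Step 1: Compute the condition number.
kappa = L/mu = 137/86 = 1.593
Step 2: Compute the convergence rate.
r = 1 - 2/(kappa + 1) = 1 - 2*mu/(L + mu) = (L - mu)/(L + mu) = 51/223 = 0.2287
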